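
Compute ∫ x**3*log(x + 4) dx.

x**4*log(x + 4)/4 - x**4/16 + x**3/3 - 2*x**2 + 16*x - 64*log(x + 4) + C

Use integration by parts with u = log(x + 4), dv = x**3 dx.
Then du = 1/(x + 4) dx and v = x**4/4.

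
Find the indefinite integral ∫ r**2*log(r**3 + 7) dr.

r**3*log(r**3 + 7)/3 - r**3/3 + 7*log(r**3 + 7)/3 + C

Let u = r**3 + 7, so du = (3*r**2) dr.
The integral becomes (1/3)·∫ log(u) du; integrate by parts with u′=log(u), dv′=du.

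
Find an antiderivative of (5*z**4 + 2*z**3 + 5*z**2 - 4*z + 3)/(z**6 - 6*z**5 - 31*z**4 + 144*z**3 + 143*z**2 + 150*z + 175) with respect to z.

12911*log(z - 7)/9600 - 1161*log(z - 5)/1040 + 5*log(z + 1)/128 - 3023*log(z + 5)/12480 - 33*log(z**2 + 1)/2600 - 3*atan(z)/650 + C

Factor the denominator: (z - 7)*(z - 5)*(z + 1)*(z + 5)*(z**2 + 1).
Partial-fraction decomposition: -3*(11*z + 2)/(1300*(z**2 + 1)) - 3023/(12480*(z + 5)) + 5/(128*(z + 1)) - 1161/(1040*(z - 5)) + 12911/(9600*(z - 7)).
Integrate each term; A/(z−a) gives A·log|z−a|; the (Bz+D)/(z²+p²) term gives a log and an atan.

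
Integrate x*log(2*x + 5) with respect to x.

x**2*log(2*x + 5)/2 - x**2/4 + 5*x/4 - 25*log(2*x + 5)/8 + C

Use integration by parts with u = log(2*x + 5), dv = x dx.
Then du = 2/(2*x + 5) dx and v = x**2/2.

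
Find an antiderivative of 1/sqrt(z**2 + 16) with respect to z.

Substitute z = 4·tan(θ), so dz = 4·sec(θ)^2 dθ and the radical becomes sqrt(z**2 + 16) = 4·sec(θ) by the Pythagorean identity.
Integrate the resulting trig expression in θ, then back-substitute tan(θ) = z/4, sec(θ) = sqrt(z**2 + 16)/4 (absorbing any constant into C).

log(z + sqrt(z**2 + 16)) + C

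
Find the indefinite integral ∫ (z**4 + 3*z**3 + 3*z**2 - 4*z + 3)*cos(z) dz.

z**4*sin(z) + 3*z**3*sin(z) + 4*z**3*cos(z) - 9*z**2*sin(z) + 9*z**2*cos(z) - 22*z*sin(z) - 18*z*cos(z) + 21*sin(z) - 22*cos(z) + C

Use integration by parts with u = z**4 + 3*z**3 + 3*z**2 - 4*z + 3, dv = cos(z) dz, so v = sin(z).
Apply parts 4 times (tabular method): alternate signs, differentiate u down to 0, integrate dv up.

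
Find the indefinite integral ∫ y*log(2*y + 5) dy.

Use integration by parts with u = log(2*y + 5), dv = y dy.
Then du = 2/(2*y + 5) dy and v = y**2/2.

y**2*log(2*y + 5)/2 - y**2/4 + 5*y/4 - 25*log(2*y + 5)/8 + C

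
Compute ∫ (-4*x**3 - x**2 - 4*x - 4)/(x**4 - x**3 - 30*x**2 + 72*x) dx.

-log(x)/18 - 73*log(x - 4)/10 + 133*log(x - 3)/27 - 212*log(x + 6)/135 + C

Factor the denominator: x*(x - 4)*(x - 3)*(x + 6).
Partial-fraction decomposition: -212/(135*(x + 6)) + 133/(27*(x - 3)) - 73/(10*(x - 4)) - 1/(18*x).
Integrate each term: A/(x−a) contributes A·log|x−a|.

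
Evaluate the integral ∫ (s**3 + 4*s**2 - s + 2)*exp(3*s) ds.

(s**3 + 3*s**2 - 3*s + 3)*exp(3*s)/3 + C

Use integration by parts with u = s**3 + 4*s**2 - s + 2, dv = exp(3*s) ds, so v = exp(3*s)/3.
Apply parts 3 times (tabular method): alternate signs, differentiate u down to 0, integrate dv up.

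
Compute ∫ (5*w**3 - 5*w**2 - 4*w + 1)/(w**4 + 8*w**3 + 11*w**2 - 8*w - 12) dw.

Factor the denominator: (w - 1)*(w + 1)*(w + 2)*(w + 6).
Partial-fraction decomposition: 247/(28*(w + 6)) - 17/(4*(w + 2)) + 1/(2*(w + 1)) - 1/(14*(w - 1)).
Integrate each term: A/(w−a) contributes A·log|w−a|.

-log(w - 1)/14 + log(w + 1)/2 - 17*log(w + 2)/4 + 247*log(w + 6)/28 + C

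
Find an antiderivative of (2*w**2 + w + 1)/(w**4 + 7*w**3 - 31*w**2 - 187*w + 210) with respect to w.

Factor the denominator: (w - 5)*(w - 1)*(w + 6)*(w + 7).
Partial-fraction decomposition: -23/(24*(w + 7)) + 67/(77*(w + 6)) - 1/(56*(w - 1)) + 7/(66*(w - 5)).
Integrate each term: A/(w−a) contributes A·log|w−a|.

7*log(w - 5)/66 - log(w - 1)/56 + 67*log(w + 6)/77 - 23*log(w + 7)/24 + C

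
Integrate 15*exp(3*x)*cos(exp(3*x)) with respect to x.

5*sin(exp(3*x)) + C

Let u = exp(3*x), so du = (3*exp(3*x)) dx.
Rewriting, the integral becomes 5·∫ cos(u) du = 5·sin(u).
Substituting back, u = exp(3*x).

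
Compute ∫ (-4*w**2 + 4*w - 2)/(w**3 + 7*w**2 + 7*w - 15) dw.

-log(w - 1)/12 + 25*log(w + 3)/4 - 61*log(w + 5)/6 + C

Factor the denominator: (w - 1)*(w + 3)*(w + 5).
Partial-fraction decomposition: -61/(6*(w + 5)) + 25/(4*(w + 3)) - 1/(12*(w - 1)).
Integrate each term: A/(w−a) contributes A·log|w−a|.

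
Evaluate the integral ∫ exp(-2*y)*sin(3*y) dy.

-2*exp(-2*y)*sin(3*y)/13 - 3*exp(-2*y)*cos(3*y)/13 + C

Let I denote the integral. Integrate by parts with u = sin(3*y), dv = exp(-2*y) dy, so v = -exp(-2*y)/2: I = -exp(-2*y)*sin(3*y)/2 + (3/2)·∫ exp(-2*y)*cos(3*y) dy.
Apply parts again with u = cos(3*y), dv = exp(-2*y) dy: ∫ exp(-2*y)*cos(3*y) dy = -exp(-2*y)*cos(3*y)/2 − (3/2)·I. Substituting back brings back I: I = -exp(-2*y)*sin(3*y)/2 - 3*exp(-2*y)*cos(3*y)/4 − (9/4)·I.
Solving for I: (1 + 9/4)·I equals the remaining terms, so I = (4/13)·(-exp(-2*y)*sin(3*y)/2 - 3*exp(-2*y)*cos(3*y)/4).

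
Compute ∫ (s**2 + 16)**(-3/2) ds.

Substitute s = 4·tan(θ), so ds = 4·sec(θ)^2 dθ and the radical becomes sqrt(s**2 + 16) = 4·sec(θ) by the Pythagorean identity.
Integrate the resulting trig expression in θ, then back-substitute tan(θ) = s/4, sec(θ) = sqrt(s**2 + 16)/4 (absorbing any constant into C).

s/(16*sqrt(s**2 + 16)) + C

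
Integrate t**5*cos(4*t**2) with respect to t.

Let u = t², du = 2t dt; rewrite as (1/2)∫ u^2·cos(4u) du.
Now integrate by parts 2 times.

t**4*sin(4*t**2)/8 + t**2*cos(4*t**2)/16 - sin(4*t**2)/64 + C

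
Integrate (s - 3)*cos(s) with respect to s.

s*sin(s) - 3*sin(s) + cos(s) + C

Use integration by parts with u = s - 3, dv = cos(s) ds, so v = sin(s).
Apply parts 1 times (tabular method): alternate signs, differentiate u down to 0, integrate dv up.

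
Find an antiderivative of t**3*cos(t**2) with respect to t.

Let u = t², du = 2t dt; rewrite as (1/2)∫ u^1·cos(1u) du.
Now integrate by parts 1 time.

t**2*sin(t**2)/2 + cos(t**2)/2 + C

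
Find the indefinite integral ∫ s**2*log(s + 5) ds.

s**3*log(s + 5)/3 - s**3/9 + 5*s**2/6 - 25*s/3 + 125*log(s + 5)/3 + C

Use integration by parts with u = log(s + 5), dv = s**2 ds.
Then du = 1/(s + 5) ds and v = s**3/3.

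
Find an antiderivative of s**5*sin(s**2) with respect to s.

-s**4*cos(s**2)/2 + s**2*sin(s**2) + cos(s**2) + C

Let u = s², du = 2s ds; rewrite as (1/2)∫ u^2·sin(1u) du.
Now integrate by parts 2 times.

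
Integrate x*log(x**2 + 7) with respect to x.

Let u = x**2 + 7, so du = (2*x) dx.
The integral becomes (1/2)·∫ log(u) du; integrate by parts with u′=log(u), dv′=du.

x**2*log(x**2 + 7)/2 - x**2/2 + 7*log(x**2 + 7)/2 + C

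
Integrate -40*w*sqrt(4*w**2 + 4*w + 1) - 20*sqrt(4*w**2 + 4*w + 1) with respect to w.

Let u = 4*w**2 + 4*w + 1, so du = (8*w + 4) dw.
Rewriting, the integral becomes -5·∫ √u du = -5·(2/3)u^(3/2).
Substituting back, u = 4*w**2 + 4*w + 1.

-10*(4*w**2 + 4*w + 1)**(3/2)/3 + C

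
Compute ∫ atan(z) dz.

Use integration by parts with u = arctan(z), dv = dz.
Then du = 1/(z**2 + 1) dz.

z*atan(z) - log(z**2 + 1)/2 + C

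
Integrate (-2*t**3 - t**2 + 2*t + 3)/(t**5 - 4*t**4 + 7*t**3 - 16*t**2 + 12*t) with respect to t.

Factor the denominator: t*(t - 3)*(t - 1)*(t**2 + 4).
Partial-fraction decomposition: (167*t + 72)/(260*(t**2 + 4)) - 1/(5*(t - 1)) - 9/(13*(t - 3)) + 1/(4*t).
Integrate each term; A/(t−a) gives A·log|t−a|; the (Bt+D)/(t²+p²) term gives a log and an atan.

log(t)/4 - 9*log(t - 3)/13 - log(t - 1)/5 + 167*log(t**2 + 4)/520 + 9*atan(t/2)/65 + C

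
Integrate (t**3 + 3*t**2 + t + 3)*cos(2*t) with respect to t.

t**3*sin(2*t)/2 + 3*t**2*sin(2*t)/2 + 3*t**2*cos(2*t)/4 - t*sin(2*t)/4 + 3*t*cos(2*t)/2 + 3*sin(2*t)/4 - cos(2*t)/8 + C

Use integration by parts with u = t**3 + 3*t**2 + t + 3, dv = cos(2*t) dt, so v = sin(2*t)/2.
Apply parts 3 times (tabular method): alternate signs, differentiate u down to 0, integrate dv up.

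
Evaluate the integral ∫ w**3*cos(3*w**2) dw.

w**2*sin(3*w**2)/6 + cos(3*w**2)/18 + C

Let u = w², du = 2w dw; rewrite as (1/2)∫ u^1·cos(3u) du.
Now integrate by parts 1 time.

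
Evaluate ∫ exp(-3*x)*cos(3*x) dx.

Let I denote the integral. Integrate by parts with u = cos(3*x), dv = exp(-3*x) dx, so v = -exp(-3*x)/3: I = -exp(-3*x)*cos(3*x)/3 − ∫ exp(-3*x)*sin(3*x) dx.
Apply parts again with u = sin(3*x), dv = exp(-3*x) dx: ∫ exp(-3*x)*sin(3*x) dx = -exp(-3*x)*sin(3*x)/3 + I. Substituting back brings back I: I = exp(-3*x)*sin(3*x)/3 - exp(-3*x)*cos(3*x)/3 − I.
Solving for I: (1 + 1)·I equals the remaining terms, so I = (1/2)·(exp(-3*x)*sin(3*x)/3 - exp(-3*x)*cos(3*x)/3).

exp(-3*x)*sin(3*x)/6 - exp(-3*x)*cos(3*x)/6 + C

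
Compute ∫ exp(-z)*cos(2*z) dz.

Let I denote the integral. Integrate by parts with u = cos(2*z), dv = exp(-z) dz, so v = -exp(-z): I = -exp(-z)*cos(2*z) − 2·∫ exp(-z)*sin(2*z) dz.
Apply parts again with u = sin(2*z), dv = exp(-z) dz: ∫ exp(-z)*sin(2*z) dz = -exp(-z)*sin(2*z) + 2·I. Substituting back brings back I: I = 2*exp(-z)*sin(2*z) - exp(-z)*cos(2*z) − 4·I.
Solving for I: (1 + 4)·I equals the remaining terms, so I = (1/5)·(2*exp(-z)*sin(2*z) - exp(-z)*cos(2*z)).

2*exp(-z)*sin(2*z)/5 - exp(-z)*cos(2*z)/5 + C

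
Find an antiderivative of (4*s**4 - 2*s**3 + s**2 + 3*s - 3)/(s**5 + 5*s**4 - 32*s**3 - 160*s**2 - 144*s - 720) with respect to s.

1601*log(s - 6)/1760 - 2757*log(s + 5)/319 + 1877*log(s + 6)/160 + log(s**2 + 4)/1160 - 329*atan(s/2)/2320 + C

Factor the denominator: (s - 6)*(s + 5)*(s + 6)*(s**2 + 4).
Partial-fraction decomposition: (2*s - 329)/(1160*(s**2 + 4)) + 1877/(160*(s + 6)) - 2757/(319*(s + 5)) + 1601/(1760*(s - 6)).
Integrate each term; A/(s−a) gives A·log|s−a|; the (Bs+D)/(s²+p²) term gives a log and an atan.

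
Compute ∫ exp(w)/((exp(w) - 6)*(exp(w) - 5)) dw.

Let u = e^w, du = e^w dw.
The integral becomes ∫ du/((u-6)(u-5)); decompose into partial fractions.

log(exp(w) - 6) - log(exp(w) - 5) + C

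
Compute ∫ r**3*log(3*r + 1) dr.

r**4*log(3*r + 1)/4 - r**4/16 + r**3/36 - r**2/72 + r/108 - log(3*r + 1)/324 + C

Use integration by parts with u = log(3*r + 1), dv = r**3 dr.
Then du = 3/(3*r + 1) dr and v = r**4/4.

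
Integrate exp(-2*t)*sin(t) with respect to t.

Let I denote the integral. Integrate by parts with u = sin(t), dv = exp(-2*t) dt, so v = -exp(-2*t)/2: I = -exp(-2*t)*sin(t)/2 + (1/2)·∫ exp(-2*t)*cos(t) dt.
Apply parts again with u = cos(t), dv = exp(-2*t) dt: ∫ exp(-2*t)*cos(t) dt = -exp(-2*t)*cos(t)/2 − (1/2)·I. Substituting back brings back I: I = -exp(-2*t)*sin(t)/2 - exp(-2*t)*cos(t)/4 − (1/4)·I.
Solving for I: (1 + 1/4)·I equals the remaining terms, so I = (4/5)·(-exp(-2*t)*sin(t)/2 - exp(-2*t)*cos(t)/4).

-2*exp(-2*t)*sin(t)/5 - exp(-2*t)*cos(t)/5 + C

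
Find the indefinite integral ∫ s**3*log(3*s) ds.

Use integration by parts with u = log(3*s), dv = s**3 ds.
Then du = 1/s ds and v = s**4/4.

s**4*(log(s) + log(3))/4 - s**4/16 + C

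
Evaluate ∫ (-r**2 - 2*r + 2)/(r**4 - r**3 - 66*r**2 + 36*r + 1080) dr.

Factor the denominator: (r - 6)**2*(r + 5)*(r + 6).
Partial-fraction decomposition: 11/(72*(r + 6)) - 13/(121*(r + 5)) - 395/(8712*(r - 6)) - 23/(66*(r - 6)**2).
Integrate each term; A/(r−a) gives A·log|r−a|; A/(r−a)² gives −A/(r−a).

-395*log(r - 6)/8712 - 13*log(r + 5)/121 + 11*log(r + 6)/72 + 23/(66*r - 396) + C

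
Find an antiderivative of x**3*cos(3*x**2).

Let u = x², du = 2x dx; rewrite as (1/2)∫ u^1·cos(3u) du.
Now integrate by parts 1 time.

x**2*sin(3*x**2)/6 + cos(3*x**2)/18 + C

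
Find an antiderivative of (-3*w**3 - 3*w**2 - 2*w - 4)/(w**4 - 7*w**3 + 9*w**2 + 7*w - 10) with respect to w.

Factor the denominator: (w - 5)*(w - 2)*(w - 1)*(w + 1).
Partial-fraction decomposition: 1/(18*(w + 1)) - 3/(2*(w - 1)) + 44/(9*(w - 2)) - 58/(9*(w - 5)).
Integrate each term: A/(w−a) contributes A·log|w−a|.

-58*log(w - 5)/9 + 44*log(w - 2)/9 - 3*log(w - 1)/2 + log(w + 1)/18 + C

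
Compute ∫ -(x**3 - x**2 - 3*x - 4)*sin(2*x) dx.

Use integration by parts with u = x**3 - x**2 - 3*x - 4, dv = -sin(2*x) dx, so v = cos(2*x)/2.
Apply parts 3 times (tabular method): alternate signs, differentiate u down to 0, integrate dv up.

x**3*cos(2*x)/2 - 3*x**2*sin(2*x)/4 - x**2*cos(2*x)/2 + x*sin(2*x)/2 - 9*x*cos(2*x)/4 + 9*sin(2*x)/8 - 7*cos(2*x)/4 + C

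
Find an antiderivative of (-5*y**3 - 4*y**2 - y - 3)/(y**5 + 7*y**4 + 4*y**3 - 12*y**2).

Factor the denominator: y**2*(y - 1)*(y + 2)*(y + 6).
Partial-fraction decomposition: 313/(336*(y + 6)) - 23/(48*(y + 2)) - 13/(21*(y - 1)) + 1/(6*y) + 1/(4*y**2).
Integrate each term; A/(y−a) gives A·log|y−a|; A/(y−a)² gives −A/(y−a).

log(y)/6 - 13*log(y - 1)/21 - 23*log(y + 2)/48 + 313*log(y + 6)/336 - 1/(4*y) + C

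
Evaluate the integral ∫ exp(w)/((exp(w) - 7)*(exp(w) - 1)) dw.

Let u = e^w, du = e^w dw.
The integral becomes ∫ du/((u-1)(u-7)); decompose into partial fractions.

log(exp(w) - 7)/6 - log(exp(w) - 1)/6 + C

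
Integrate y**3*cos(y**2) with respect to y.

y**2*sin(y**2)/2 + cos(y**2)/2 + C

Let u = y², du = 2y dy; rewrite as (1/2)∫ u^1·cos(1u) du.
Now integrate by parts 1 time.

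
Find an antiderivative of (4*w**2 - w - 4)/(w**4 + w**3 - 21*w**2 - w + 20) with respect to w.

56*log(w - 4)/135 + log(w - 1)/36 + log(w + 1)/40 - 101*log(w + 5)/216 + C

Factor the denominator: (w - 4)*(w - 1)*(w + 1)*(w + 5).
Partial-fraction decomposition: -101/(216*(w + 5)) + 1/(40*(w + 1)) + 1/(36*(w - 1)) + 56/(135*(w - 4)).
Integrate each term: A/(w−a) contributes A·log|w−a|.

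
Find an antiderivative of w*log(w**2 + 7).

Let u = w**2 + 7, so du = (2*w) dw.
The integral becomes (1/2)·∫ log(u) du; integrate by parts with u′=log(u), dv′=du.

w**2*log(w**2 + 7)/2 - w**2/2 + 7*log(w**2 + 7)/2 + C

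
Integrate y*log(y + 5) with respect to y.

y**2*log(y + 5)/2 - y**2/4 + 5*y/2 - 25*log(y + 5)/2 + C

Use integration by parts with u = log(y + 5), dv = y dy.
Then du = 1/(y + 5) dy and v = y**2/2.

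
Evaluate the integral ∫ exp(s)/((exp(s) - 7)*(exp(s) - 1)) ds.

Let u = e^s, du = e^s ds.
The integral becomes ∫ du/((u-7)(u-1)); decompose into partial fractions.

log(exp(s) - 7)/6 - log(exp(s) - 1)/6 + C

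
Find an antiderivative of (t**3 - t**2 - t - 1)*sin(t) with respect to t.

-t**3*cos(t) + 3*t**2*sin(t) + t**2*cos(t) - 2*t*sin(t) + 7*t*cos(t) - 7*sin(t) - cos(t) + C

Use integration by parts with u = t**3 - t**2 - t - 1, dv = sin(t) dt, so v = -cos(t).
Apply parts 3 times (tabular method): alternate signs, differentiate u down to 0, integrate dv up.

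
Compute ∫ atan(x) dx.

Use integration by parts with u = arctan(x), dv = dx.
Then du = 1/(x**2 + 1) dx.

x*atan(x) - log(x**2 + 1)/2 + C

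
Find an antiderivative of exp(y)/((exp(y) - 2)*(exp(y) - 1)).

Let u = e^y, du = e^y dy.
The integral becomes ∫ du/((u-1)(u-2)); decompose into partial fractions.

log(exp(y) - 2) - log(exp(y) - 1) + C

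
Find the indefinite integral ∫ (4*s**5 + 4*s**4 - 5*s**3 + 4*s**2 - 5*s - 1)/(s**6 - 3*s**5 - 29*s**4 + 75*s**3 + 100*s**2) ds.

-17*log(s)/400 + 14449*log(s - 5)/1500 - 4843*log(s - 4)/720 + 13*log(s + 1)/120 + 9251*log(s + 5)/9000 + 1/(100*s) + C

Factor the denominator: s**2*(s - 5)*(s - 4)*(s + 1)*(s + 5).
Partial-fraction decomposition: 9251/(9000*(s + 5)) + 13/(120*(s + 1)) - 4843/(720*(s - 4)) + 14449/(1500*(s - 5)) - 17/(400*s) - 1/(100*s**2).
Integrate each term; A/(s−a) gives A·log|s−a|; A/(s−a)² gives −A/(s−a).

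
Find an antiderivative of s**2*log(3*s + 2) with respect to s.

Use integration by parts with u = log(3*s + 2), dv = s**2 ds.
Then du = 3/(3*s + 2) ds and v = s**3/3.

s**3*log(3*s + 2)/3 - s**3/9 + s**2/9 - 4*s/27 + 8*log(3*s + 2)/81 + C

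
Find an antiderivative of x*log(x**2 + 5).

x**2*log(x**2 + 5)/2 - x**2/2 + 5*log(x**2 + 5)/2 + C

Let u = x**2 + 5, so du = (2*x) dx.
The integral becomes (1/2)·∫ log(u) du; integrate by parts with u′=log(u), dv′=du.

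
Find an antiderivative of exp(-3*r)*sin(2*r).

-3*exp(-3*r)*sin(2*r)/13 - 2*exp(-3*r)*cos(2*r)/13 + C

Let I denote the integral. Integrate by parts with u = sin(2*r), dv = exp(-3*r) dr, so v = -exp(-3*r)/3: I = -exp(-3*r)*sin(2*r)/3 + (2/3)·∫ exp(-3*r)*cos(2*r) dr.
Apply parts again with u = cos(2*r), dv = exp(-3*r) dr: ∫ exp(-3*r)*cos(2*r) dr = -exp(-3*r)*cos(2*r)/3 − (2/3)·I. Substituting back brings back I: I = -exp(-3*r)*sin(2*r)/3 - 2*exp(-3*r)*cos(2*r)/9 − (4/9)·I.
Solving for I: (1 + 4/9)·I equals the remaining terms, so I = (9/13)·(-exp(-3*r)*sin(2*r)/3 - 2*exp(-3*r)*cos(2*r)/9).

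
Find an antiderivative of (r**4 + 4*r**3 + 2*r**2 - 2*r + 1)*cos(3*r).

r**4*sin(3*r)/3 + 4*r**3*sin(3*r)/3 + 4*r**3*cos(3*r)/9 + 2*r**2*sin(3*r)/9 + 4*r**2*cos(3*r)/3 - 14*r*sin(3*r)/9 + 4*r*cos(3*r)/27 + 23*sin(3*r)/81 - 14*cos(3*r)/27 + C

Use integration by parts with u = r**4 + 4*r**3 + 2*r**2 - 2*r + 1, dv = cos(3*r) dr, so v = sin(3*r)/3.
Apply parts 4 times (tabular method): alternate signs, differentiate u down to 0, integrate dv up.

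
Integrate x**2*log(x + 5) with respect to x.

x**3*log(x + 5)/3 - x**3/9 + 5*x**2/6 - 25*x/3 + 125*log(x + 5)/3 + C

Use integration by parts with u = log(x + 5), dv = x**2 dx.
Then du = 1/(x + 5) dx and v = x**3/3.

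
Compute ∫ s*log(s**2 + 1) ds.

s**2*log(s**2 + 1)/2 - s**2/2 + log(s**2 + 1)/2 + C

Let u = s**2 + 1, so du = (2*s) ds.
The integral becomes (1/2)·∫ log(u) du; integrate by parts with u′=log(u), dv′=du.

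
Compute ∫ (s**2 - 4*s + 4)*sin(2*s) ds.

Use integration by parts with u = s**2 - 4*s + 4, dv = sin(2*s) ds, so v = -cos(2*s)/2.
Apply parts 2 times (tabular method): alternate signs, differentiate u down to 0, integrate dv up.

-s**2*cos(2*s)/2 + s*sin(2*s)/2 + 2*s*cos(2*s) - sin(2*s) - 7*cos(2*s)/4 + C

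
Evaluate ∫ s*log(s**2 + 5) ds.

Let u = s**2 + 5, so du = (2*s) ds.
The integral becomes (1/2)·∫ log(u) du; integrate by parts with u′=log(u), dv′=du.

s**2*log(s**2 + 5)/2 - s**2/2 + 5*log(s**2 + 5)/2 + C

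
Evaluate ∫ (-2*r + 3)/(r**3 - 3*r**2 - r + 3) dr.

Factor the denominator: (r - 3)*(r - 1)*(r + 1).
Partial-fraction decomposition: 5/(8*(r + 1)) - 1/(4*(r - 1)) - 3/(8*(r - 3)).
Integrate each term: A/(r−a) contributes A·log|r−a|.

-3*log(r - 3)/8 - log(r - 1)/4 + 5*log(r + 1)/8 + C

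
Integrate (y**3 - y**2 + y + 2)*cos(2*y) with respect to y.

Use integration by parts with u = y**3 - y**2 + y + 2, dv = cos(2*y) dy, so v = sin(2*y)/2.
Apply parts 3 times (tabular method): alternate signs, differentiate u down to 0, integrate dv up.

y**3*sin(2*y)/2 - y**2*sin(2*y)/2 + 3*y**2*cos(2*y)/4 - y*sin(2*y)/4 - y*cos(2*y)/2 + 5*sin(2*y)/4 - cos(2*y)/8 + C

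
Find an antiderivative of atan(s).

Use integration by parts with u = arctan(s), dv = ds.
Then du = 1/(s**2 + 1) ds.

s*atan(s) - log(s**2 + 1)/2 + C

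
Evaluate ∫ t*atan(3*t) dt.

t**2*atan(3*t)/2 - t/6 + atan(3*t)/18 + C

Use integration by parts with u = arctan(3*t), dv = t dt.
Then du = 3/(9*t**2 + 1) dt.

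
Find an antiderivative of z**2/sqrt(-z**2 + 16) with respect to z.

-z*sqrt(-z**2 + 16)/2 + 8*asin(z/4) + C

Substitute z = 4·sin(θ), so dz = 4·cos(θ) dθ and the radical becomes sqrt(-z**2 + 16) = 4·cos(θ) by the Pythagorean identity.
Integrate the resulting trig expression in θ, then back-substitute θ = asin(z/4), sin(θ) = z/4, cos(θ) = sqrt(-z**2 + 16)/4 (absorbing any constant into C).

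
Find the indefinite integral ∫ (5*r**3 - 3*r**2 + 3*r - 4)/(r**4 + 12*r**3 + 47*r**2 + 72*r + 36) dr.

-3*log(r + 1)/2 + 31*log(r + 2)/2 - 175*log(r + 3)/6 + 121*log(r + 6)/6 + C

Factor the denominator: (r + 1)*(r + 2)*(r + 3)*(r + 6).
Partial-fraction decomposition: 121/(6*(r + 6)) - 175/(6*(r + 3)) + 31/(2*(r + 2)) - 3/(2*(r + 1)).
Integrate each term: A/(r−a) contributes A·log|r−a|.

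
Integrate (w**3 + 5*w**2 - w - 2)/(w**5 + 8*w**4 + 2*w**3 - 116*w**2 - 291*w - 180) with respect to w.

Factor the denominator: (w - 4)*(w + 1)*(w + 3)**2*(w + 5).
Partial-fraction decomposition: 1/(48*(w + 5)) - 9/(196*(w + 3)) + 19/(28*(w + 3)**2) - 3/(80*(w + 1)) + 46/(735*(w - 4)).
Integrate each term; A/(w−a) gives A·log|w−a|; A/(w−a)² gives −A/(w−a).

46*log(w - 4)/735 - 3*log(w + 1)/80 - 9*log(w + 3)/196 + log(w + 5)/48 - 19/(28*w + 84) + C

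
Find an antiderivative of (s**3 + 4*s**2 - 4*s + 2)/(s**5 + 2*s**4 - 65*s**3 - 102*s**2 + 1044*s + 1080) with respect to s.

Factor the denominator: (s - 6)*(s - 5)*(s + 1)*(s + 6)**2.
Partial-fraction decomposition: -12799/(217800*(s + 6)) + 23/(330*(s + 6)**2) + 3/(350*(s + 1)) - 69/(242*(s - 5)) + 169/(504*(s - 6)).
Integrate each term; A/(s−a) gives A·log|s−a|; A/(s−a)² gives −A/(s−a).

169*log(s - 6)/504 - 69*log(s - 5)/242 + 3*log(s + 1)/350 - 12799*log(s + 6)/217800 - 23/(330*s + 1980) + C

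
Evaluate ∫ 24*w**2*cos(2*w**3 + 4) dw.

Let u = 2*w**3 + 4, so du = (6*w**2) dw.
Rewriting, the integral becomes 4·∫ cos(u) du = 4·sin(u).
Substituting back, u = 2*w**3 + 4.

4*sin(2*w**3 + 4) + C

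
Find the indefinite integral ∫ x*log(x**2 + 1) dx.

x**2*log(x**2 + 1)/2 - x**2/2 + log(x**2 + 1)/2 + C

Let u = x**2 + 1, so du = (2*x) dx.
The integral becomes (1/2)·∫ log(u) du; integrate by parts with u′=log(u), dv′=du.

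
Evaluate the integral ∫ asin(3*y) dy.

Use integration by parts with u = arcsin(3*y), dv = dy.
Then du = 3/sqrt(-9*y**2 + 1) dy.

y*asin(3*y) + sqrt(-9*y**2 + 1)/3 + C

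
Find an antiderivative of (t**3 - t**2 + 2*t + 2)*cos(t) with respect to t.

Use integration by parts with u = t**3 - t**2 + 2*t + 2, dv = cos(t) dt, so v = sin(t).
Apply parts 3 times (tabular method): alternate signs, differentiate u down to 0, integrate dv up.

t**3*sin(t) - t**2*sin(t) + 3*t**2*cos(t) - 4*t*sin(t) - 2*t*cos(t) + 4*sin(t) - 4*cos(t) + C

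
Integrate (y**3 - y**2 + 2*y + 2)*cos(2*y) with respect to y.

y**3*sin(2*y)/2 - y**2*sin(2*y)/2 + 3*y**2*cos(2*y)/4 + y*sin(2*y)/4 - y*cos(2*y)/2 + 5*sin(2*y)/4 + cos(2*y)/8 + C

Use integration by parts with u = y**3 - y**2 + 2*y + 2, dv = cos(2*y) dy, so v = sin(2*y)/2.
Apply parts 3 times (tabular method): alternate signs, differentiate u down to 0, integrate dv up.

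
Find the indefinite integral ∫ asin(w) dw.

w*asin(w) + sqrt(-w**2 + 1) + C

Use integration by parts with u = arcsin(w), dv = dw.
Then du = 1/sqrt(-w**2 + 1) dw.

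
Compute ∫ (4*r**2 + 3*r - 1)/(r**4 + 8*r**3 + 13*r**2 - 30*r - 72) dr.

7*log(r - 2)/50 + 209*log(r + 3)/25 - 17*log(r + 4)/2 + 26/(5*r + 15) + C

Factor the denominator: (r - 2)*(r + 3)**2*(r + 4).
Partial-fraction decomposition: -17/(2*(r + 4)) + 209/(25*(r + 3)) - 26/(5*(r + 3)**2) + 7/(50*(r - 2)).
Integrate each term; A/(r−a) gives A·log|r−a|; A/(r−a)² gives −A/(r−a).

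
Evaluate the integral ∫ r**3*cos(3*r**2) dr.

Let u = r², du = 2r dr; rewrite as (1/2)∫ u^1·cos(3u) du.
Now integrate by parts 1 time.

r**2*sin(3*r**2)/6 + cos(3*r**2)/18 + C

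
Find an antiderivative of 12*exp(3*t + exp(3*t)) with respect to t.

4*exp(exp(3*t)) + C

Let u = exp(3*t), so du = (3*exp(3*t)) dt.
Rewriting, the integral becomes 4·∫ e^u du = 4·e^u.
Substituting back, u = exp(3*t).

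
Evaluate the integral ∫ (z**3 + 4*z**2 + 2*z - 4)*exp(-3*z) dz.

(-9*z**3 - 45*z**2 - 48*z + 20)*exp(-3*z)/27 + C

Use integration by parts with u = z**3 + 4*z**2 + 2*z - 4, dv = exp(-3*z) dz, so v = -exp(-3*z)/3.
Apply parts 3 times (tabular method): alternate signs, differentiate u down to 0, integrate dv up.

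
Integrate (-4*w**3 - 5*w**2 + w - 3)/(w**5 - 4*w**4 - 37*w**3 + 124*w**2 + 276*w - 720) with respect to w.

-347*log(w - 6)/264 + 335*log(w - 4)/252 - 53*log(w - 2)/280 - 19*log(w + 3)/210 + 367*log(w + 5)/1386 + C

Factor the denominator: (w - 6)*(w - 4)*(w - 2)*(w + 3)*(w + 5).
Partial-fraction decomposition: 367/(1386*(w + 5)) - 19/(210*(w + 3)) - 53/(280*(w - 2)) + 335/(252*(w - 4)) - 347/(264*(w - 6)).
Integrate each term: A/(w−a) contributes A·log|w−a|.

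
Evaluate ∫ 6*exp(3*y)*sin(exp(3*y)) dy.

Let u = exp(3*y), so du = (3*exp(3*y)) dy.
Rewriting, the integral becomes 2·∫ sin(u) du = 2·-cos(u).
Substituting back, u = exp(3*y).

-2*cos(exp(3*y)) + C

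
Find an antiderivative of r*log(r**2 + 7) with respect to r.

r**2*log(r**2 + 7)/2 - r**2/2 + 7*log(r**2 + 7)/2 + C

Let u = r**2 + 7, so du = (2*r) dr.
The integral becomes (1/2)·∫ log(u) du; integrate by parts with u′=log(u), dv′=du.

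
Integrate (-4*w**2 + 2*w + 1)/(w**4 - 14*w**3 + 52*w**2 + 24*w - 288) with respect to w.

Factor the denominator: (w - 6)**2*(w - 4)*(w + 2).
Partial-fraction decomposition: 19/(384*(w + 2)) - 55/(24*(w - 4)) + 287/(128*(w - 6)) - 131/(16*(w - 6)**2).
Integrate each term; A/(w−a) gives A·log|w−a|; A/(w−a)² gives −A/(w−a).

287*log(w - 6)/128 - 55*log(w - 4)/24 + 19*log(w + 2)/384 + 131/(16*w - 96) + C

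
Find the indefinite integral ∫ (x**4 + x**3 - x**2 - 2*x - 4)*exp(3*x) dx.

Use integration by parts with u = x**4 + x**3 - x**2 - 2*x - 4, dv = exp(3*x) dx, so v = exp(3*x)/3.
Apply parts 4 times (tabular method): alternate signs, differentiate u down to 0, integrate dv up.

(27*x**4 - 9*x**3 - 18*x**2 - 42*x - 94)*exp(3*x)/81 + C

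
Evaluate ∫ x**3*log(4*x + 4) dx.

Use integration by parts with u = log(4*x + 4), dv = x**3 dx.
Then du = 4/(4*x + 4) dx and v = x**4/4.

x**4*log(4*x + 4)/4 - x**4/16 + x**3/12 - x**2/8 + x/4 - log(x + 1)/4 + C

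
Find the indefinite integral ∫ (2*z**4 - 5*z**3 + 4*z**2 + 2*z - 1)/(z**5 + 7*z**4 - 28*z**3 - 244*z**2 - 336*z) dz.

log(z)/336 + 1667*log(z - 6)/6240 + 83*log(z + 2)/160 - 887*log(z + 4)/240 + 6698*log(z + 7)/1365 + C

Factor the denominator: z*(z - 6)*(z + 2)*(z + 4)*(z + 7).
Partial-fraction decomposition: 6698/(1365*(z + 7)) - 887/(240*(z + 4)) + 83/(160*(z + 2)) + 1667/(6240*(z - 6)) + 1/(336*z).
Integrate each term: A/(z−a) contributes A·log|z−a|.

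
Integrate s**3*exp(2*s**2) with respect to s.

Let u = s², du = 2s ds; rewrite as (1/2)∫ u^1·exp(2u) du.
Now integrate by parts 1 time.

(2*s**2 - 1)*exp(2*s**2)/8 + C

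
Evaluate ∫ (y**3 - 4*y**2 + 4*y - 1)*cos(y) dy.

y**3*sin(y) - 4*y**2*sin(y) + 3*y**2*cos(y) - 2*y*sin(y) - 8*y*cos(y) + 7*sin(y) - 2*cos(y) + C

Use integration by parts with u = y**3 - 4*y**2 + 4*y - 1, dv = cos(y) dy, so v = sin(y).
Apply parts 3 times (tabular method): alternate signs, differentiate u down to 0, integrate dv up.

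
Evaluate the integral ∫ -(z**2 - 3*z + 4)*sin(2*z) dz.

z**2*cos(2*z)/2 - z*sin(2*z)/2 - 3*z*cos(2*z)/2 + 3*sin(2*z)/4 + 7*cos(2*z)/4 + C

Use integration by parts with u = z**2 - 3*z + 4, dv = -sin(2*z) dz, so v = cos(2*z)/2.
Apply parts 2 times (tabular method): alternate signs, differentiate u down to 0, integrate dv up.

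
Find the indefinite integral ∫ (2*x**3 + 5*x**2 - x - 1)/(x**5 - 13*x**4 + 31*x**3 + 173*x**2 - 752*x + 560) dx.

923*log(x - 7)/396 - 41*log(x - 5)/8 + 203*log(x - 4)/72 - log(x - 1)/72 - log(x + 4)/88 + C

Factor the denominator: (x - 7)*(x - 5)*(x - 4)*(x - 1)*(x + 4).
Partial-fraction decomposition: -1/(88*(x + 4)) - 1/(72*(x - 1)) + 203/(72*(x - 4)) - 41/(8*(x - 5)) + 923/(396*(x - 7)).
Integrate each term: A/(x−a) contributes A·log|x−a|.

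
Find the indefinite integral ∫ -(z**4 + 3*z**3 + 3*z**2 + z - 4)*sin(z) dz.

z**4*cos(z) - 4*z**3*sin(z) + 3*z**3*cos(z) - 9*z**2*sin(z) - 9*z**2*cos(z) + 18*z*sin(z) - 17*z*cos(z) + 17*sin(z) + 14*cos(z) + C

Use integration by parts with u = z**4 + 3*z**3 + 3*z**2 + z - 4, dv = -sin(z) dz, so v = cos(z).
Apply parts 4 times (tabular method): alternate signs, differentiate u down to 0, integrate dv up.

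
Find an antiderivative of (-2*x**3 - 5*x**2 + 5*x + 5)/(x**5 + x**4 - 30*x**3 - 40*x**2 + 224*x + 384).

-961*log(x - 4)/6272 - log(x + 2)/8 + log(x + 3)/49 + 33*log(x + 4)/128 + 61/(112*x - 448) + C

Factor the denominator: (x - 4)**2*(x + 2)*(x + 3)*(x + 4).
Partial-fraction decomposition: 33/(128*(x + 4)) + 1/(49*(x + 3)) - 1/(8*(x + 2)) - 961/(6272*(x - 4)) - 61/(112*(x - 4)**2).
Integrate each term; A/(x−a) gives A·log|x−a|; A/(x−a)² gives −A/(x−a).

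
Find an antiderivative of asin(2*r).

r*asin(2*r) + sqrt(-4*r**2 + 1)/2 + C

Use integration by parts with u = arcsin(2*r), dv = dr.
Then du = 2/sqrt(-4*r**2 + 1) dr.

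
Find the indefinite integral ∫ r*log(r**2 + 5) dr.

r**2*log(r**2 + 5)/2 - r**2/2 + 5*log(r**2 + 5)/2 + C

Let u = r**2 + 5, so du = (2*r) dr.
The integral becomes (1/2)·∫ log(u) du; integrate by parts with u′=log(u), dv′=du.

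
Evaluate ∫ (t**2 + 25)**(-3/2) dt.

Substitute t = 5·tan(θ), so dt = 5·sec(θ)^2 dθ and the radical becomes sqrt(t**2 + 25) = 5·sec(θ) by the Pythagorean identity.
Integrate the resulting trig expression in θ, then back-substitute tan(θ) = t/5, sec(θ) = sqrt(t**2 + 25)/5 (absorbing any constant into C).

t/(25*sqrt(t**2 + 25)) + C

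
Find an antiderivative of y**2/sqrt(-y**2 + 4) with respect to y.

Substitute y = 2·sin(θ), so dy = 2·cos(θ) dθ and the radical becomes sqrt(-y**2 + 4) = 2·cos(θ) by the Pythagorean identity.
Integrate the resulting trig expression in θ, then back-substitute θ = asin(y/2), sin(θ) = y/2, cos(θ) = sqrt(-y**2 + 4)/2 (absorbing any constant into C).

-y*sqrt(-y**2 + 4)/2 + 2*asin(y/2) + C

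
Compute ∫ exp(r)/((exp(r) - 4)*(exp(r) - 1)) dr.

log(exp(r) - 4)/3 - log(exp(r) - 1)/3 + C

Let u = e^r, du = e^r dr.
The integral becomes ∫ du/((u-1)(u-4)); decompose into partial fractions.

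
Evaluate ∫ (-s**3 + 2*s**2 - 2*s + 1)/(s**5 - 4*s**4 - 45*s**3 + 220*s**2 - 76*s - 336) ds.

Factor the denominator: (s - 6)*(s - 4)*(s - 2)*(s + 1)*(s + 7).
Partial-fraction decomposition: 76/(1287*(s + 7)) - 1/(105*(s + 1)) - 1/(72*(s - 2)) + 39/(220*(s - 4)) - 155/(728*(s - 6)).
Integrate each term: A/(s−a) contributes A·log|s−a|.

-155*log(s - 6)/728 + 39*log(s - 4)/220 - log(s - 2)/72 - log(s + 1)/105 + 76*log(s + 7)/1287 + C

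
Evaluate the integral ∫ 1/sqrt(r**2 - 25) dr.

log(r + sqrt(r**2 - 25)) + C

Substitute r = 5·sec(θ), so dr = 5·sec(θ)*tan(θ) dθ and the radical becomes sqrt(r**2 - 25) = 5·tan(θ) by the Pythagorean identity.
Integrate the resulting trig expression in θ, then back-substitute sec(θ) = r/5, tan(θ) = sqrt(r**2 - 25)/5 (absorbing any constant into C).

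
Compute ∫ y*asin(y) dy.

y**2*asin(y)/2 + y*sqrt(-y**2 + 1)/4 - asin(y)/4 + C

Use integration by parts with u = arcsin(y), dv = y dy.
Then du = 1/sqrt(-y**2 + 1) dy.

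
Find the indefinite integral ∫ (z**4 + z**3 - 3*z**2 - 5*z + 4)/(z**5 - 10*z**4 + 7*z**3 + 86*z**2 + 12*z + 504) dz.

Factor the denominator: (z - 7)*(z - 6)*(z + 3)*(z**2 + 4).
Partial-fraction decomposition: -(731*z - 2674)/(13780*(z**2 + 4)) + 23/(585*(z + 3)) - 689/(180*(z - 6)) + 1283/(265*(z - 7)).
Integrate each term; A/(z−a) gives A·log|z−a|; the (Bz+D)/(z²+p²) term gives a log and an atan.

1283*log(z - 7)/265 - 689*log(z - 6)/180 + 23*log(z + 3)/585 - 731*log(z**2 + 4)/27560 + 1337*atan(z/2)/13780 + C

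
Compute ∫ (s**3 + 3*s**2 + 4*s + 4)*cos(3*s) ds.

s**3*sin(3*s)/3 + s**2*sin(3*s) + s**2*cos(3*s)/3 + 10*s*sin(3*s)/9 + 2*s*cos(3*s)/3 + 10*sin(3*s)/9 + 10*cos(3*s)/27 + C

Use integration by parts with u = s**3 + 3*s**2 + 4*s + 4, dv = cos(3*s) ds, so v = sin(3*s)/3.
Apply parts 3 times (tabular method): alternate signs, differentiate u down to 0, integrate dv up.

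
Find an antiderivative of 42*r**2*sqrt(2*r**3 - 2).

14*(2*r**3 - 2)**(3/2)/3 + C

Let u = 2*r**3 - 2, so du = (6*r**2) dr.
Rewriting, the integral becomes 7·∫ √u du = 7·(2/3)u^(3/2).
Substituting back, u = 2*r**3 - 2.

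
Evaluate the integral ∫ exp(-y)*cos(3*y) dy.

3*exp(-y)*sin(3*y)/10 - exp(-y)*cos(3*y)/10 + C

Let I denote the integral. Integrate by parts with u = cos(3*y), dv = exp(-y) dy, so v = -exp(-y): I = -exp(-y)*cos(3*y) − 3·∫ exp(-y)*sin(3*y) dy.
Apply parts again with u = sin(3*y), dv = exp(-y) dy: ∫ exp(-y)*sin(3*y) dy = -exp(-y)*sin(3*y) + 3·I. Substituting back brings back I: I = 3*exp(-y)*sin(3*y) - exp(-y)*cos(3*y) − 9·I.
Solving for I: (1 + 9)·I equals the remaining terms, so I = (1/10)·(3*exp(-y)*sin(3*y) - exp(-y)*cos(3*y)).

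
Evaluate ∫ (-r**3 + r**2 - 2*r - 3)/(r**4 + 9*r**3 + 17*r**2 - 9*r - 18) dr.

Factor the denominator: (r - 1)*(r + 1)*(r + 3)*(r + 6).
Partial-fraction decomposition: -87/(35*(r + 6)) + 13/(8*(r + 3)) - 1/(20*(r + 1)) - 5/(56*(r - 1)).
Integrate each term: A/(r−a) contributes A·log|r−a|.

-5*log(r - 1)/56 - log(r + 1)/20 + 13*log(r + 3)/8 - 87*log(r + 6)/35 + C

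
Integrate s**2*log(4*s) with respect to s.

Use integration by parts with u = log(4*s), dv = s**2 ds.
Then du = 1/s ds and v = s**3/3.

s**3*(log(s) + 2*log(2))/3 - s**3/9 + C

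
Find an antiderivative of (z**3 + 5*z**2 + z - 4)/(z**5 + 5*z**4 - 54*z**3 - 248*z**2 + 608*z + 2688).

Factor the denominator: (z - 6)*(z - 4)*(z + 4)**2*(z + 7).
Partial-fraction decomposition: -109/(1287*(z + 7)) + 61/(1800*(z + 4)) + 1/(30*(z + 4)**2) - 9/(88*(z - 4)) + 199/(1300*(z - 6)).
Integrate each term; A/(z−a) gives A·log|z−a|; A/(z−a)² gives −A/(z−a).

199*log(z - 6)/1300 - 9*log(z - 4)/88 + 61*log(z + 4)/1800 - 109*log(z + 7)/1287 - 1/(30*z + 120) + C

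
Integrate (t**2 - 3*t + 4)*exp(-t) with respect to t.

(-t**2 + t - 3)*exp(-t) + C

Use integration by parts with u = t**2 - 3*t + 4, dv = exp(-t) dt, so v = -exp(-t).
Apply parts 2 times (tabular method): alternate signs, differentiate u down to 0, integrate dv up.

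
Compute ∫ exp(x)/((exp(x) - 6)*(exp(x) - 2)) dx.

log(exp(x) - 6)/4 - log(exp(x) - 2)/4 + C

Let u = e^x, du = e^x dx.
The integral becomes ∫ du/((u-6)(u-2)); decompose into partial fractions.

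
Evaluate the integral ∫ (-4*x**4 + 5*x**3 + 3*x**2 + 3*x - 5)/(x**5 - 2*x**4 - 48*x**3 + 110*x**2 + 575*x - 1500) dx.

-179*log(x - 5)/20 + 649*log(x - 4)/81 - 79*log(x - 3)/64 - 47381*log(x + 5)/25920 - 307/(72*x + 360) + C

Factor the denominator: (x - 5)*(x - 4)*(x - 3)*(x + 5)**2.
Partial-fraction decomposition: -47381/(25920*(x + 5)) + 307/(72*(x + 5)**2) - 79/(64*(x - 3)) + 649/(81*(x - 4)) - 179/(20*(x - 5)).
Integrate each term; A/(x−a) gives A·log|x−a|; A/(x−a)² gives −A/(x−a).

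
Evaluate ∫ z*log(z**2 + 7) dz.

Let u = z**2 + 7, so du = (2*z) dz.
The integral becomes (1/2)·∫ log(u) du; integrate by parts with u′=log(u), dv′=du.

z**2*log(z**2 + 7)/2 - z**2/2 + 7*log(z**2 + 7)/2 + C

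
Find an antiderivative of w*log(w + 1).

w**2*log(w + 1)/2 - w**2/4 + w/2 - log(w + 1)/2 + C

Use integration by parts with u = log(w + 1), dv = w dw.
Then du = 1/(w + 1) dw and v = w**2/2.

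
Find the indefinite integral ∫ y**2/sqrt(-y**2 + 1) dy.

Substitute y = sin(θ), so dy = cos(θ) dθ and the radical becomes sqrt(-y**2 + 1) = cos(θ) by the Pythagorean identity.
Integrate the resulting trig expression in θ, then back-substitute θ = asin(y), sin(θ) = y, cos(θ) = sqrt(-y**2 + 1) (absorbing any constant into C).

-y*sqrt(-y**2 + 1)/2 + asin(y)/2 + C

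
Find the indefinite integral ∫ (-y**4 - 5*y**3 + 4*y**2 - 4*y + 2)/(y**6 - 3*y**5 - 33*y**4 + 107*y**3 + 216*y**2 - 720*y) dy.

Factor the denominator: y*(y - 4)**2*(y - 3)*(y + 3)*(y + 5).
Partial-fraction decomposition: -61/(3240*(y + 5)) + 26/(441*(y + 3)) - 95/(72*(y - 3)) + 40709/(31752*(y - 4)) - 263/(126*(y - 4)**2) - 1/(360*y).
Integrate each term; A/(y−a) gives A·log|y−a|; A/(y−a)² gives −A/(y−a).

-log(y)/360 + 40709*log(y - 4)/31752 - 95*log(y - 3)/72 + 26*log(y + 3)/441 - 61*log(y + 5)/3240 + 263/(126*y - 504) + C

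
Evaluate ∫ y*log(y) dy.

y**2*log(y)/2 - y**2/4 + C

Use integration by parts with u = log(y), dv = y dy.
Then du = 1/y dy and v = y**2/2.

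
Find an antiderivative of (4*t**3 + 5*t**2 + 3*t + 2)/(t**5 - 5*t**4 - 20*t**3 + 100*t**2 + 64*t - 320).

214*log(t - 5)/63 - 175*log(t - 4)/48 + 5*log(t - 2)/12 + log(t + 2)/21 - 31*log(t + 4)/144 + C

Factor the denominator: (t - 5)*(t - 4)*(t - 2)*(t + 2)*(t + 4).
Partial-fraction decomposition: -31/(144*(t + 4)) + 1/(21*(t + 2)) + 5/(12*(t - 2)) - 175/(48*(t - 4)) + 214/(63*(t - 5)).
Integrate each term: A/(t−a) contributes A·log|t−a|.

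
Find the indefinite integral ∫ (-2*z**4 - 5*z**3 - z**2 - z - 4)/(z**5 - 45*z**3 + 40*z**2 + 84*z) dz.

Factor the denominator: z*(z - 6)*(z - 2)*(z + 1)*(z + 7).
Partial-fraction decomposition: -241/(378*(z + 7)) + 1/(126*(z + 1)) + 41/(108*(z - 2)) - 143/(84*(z - 6)) - 1/(21*z).
Integrate each term: A/(z−a) contributes A·log|z−a|.

-log(z)/21 - 143*log(z - 6)/84 + 41*log(z - 2)/108 + log(z + 1)/126 - 241*log(z + 7)/378 + C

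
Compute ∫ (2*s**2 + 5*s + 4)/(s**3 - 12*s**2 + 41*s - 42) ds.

137*log(s - 7)/20 - 37*log(s - 3)/4 + 22*log(s - 2)/5 + C

Factor the denominator: (s - 7)*(s - 3)*(s - 2).
Partial-fraction decomposition: 22/(5*(s - 2)) - 37/(4*(s - 3)) + 137/(20*(s - 7)).
Integrate each term: A/(s−a) contributes A·log|s−a|.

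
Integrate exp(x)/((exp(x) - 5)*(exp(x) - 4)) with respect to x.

log(exp(x) - 5) - log(exp(x) - 4) + C

Let u = e^x, du = e^x dx.
The integral becomes ∫ du/((u-5)(u-4)); decompose into partial fractions.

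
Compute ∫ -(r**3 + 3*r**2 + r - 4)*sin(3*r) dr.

Use integration by parts with u = r**3 + 3*r**2 + r - 4, dv = -sin(3*r) dr, so v = cos(3*r)/3.
Apply parts 3 times (tabular method): alternate signs, differentiate u down to 0, integrate dv up.

r**3*cos(3*r)/3 - r**2*sin(3*r)/3 + r**2*cos(3*r) - 2*r*sin(3*r)/3 + r*cos(3*r)/9 - sin(3*r)/27 - 14*cos(3*r)/9 + C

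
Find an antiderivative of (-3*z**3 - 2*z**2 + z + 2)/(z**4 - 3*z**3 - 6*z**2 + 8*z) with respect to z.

log(z)/4 - 109*log(z - 4)/36 + 2*log(z - 1)/9 - 4*log(z + 2)/9 + C

Factor the denominator: z*(z - 4)*(z - 1)*(z + 2).
Partial-fraction decomposition: -4/(9*(z + 2)) + 2/(9*(z - 1)) - 109/(36*(z - 4)) + 1/(4*z).
Integrate each term: A/(z−a) contributes A·log|z−a|.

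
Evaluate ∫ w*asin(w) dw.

Use integration by parts with u = arcsin(w), dv = w dw.
Then du = 1/sqrt(-w**2 + 1) dw.

w**2*asin(w)/2 + w*sqrt(-w**2 + 1)/4 - asin(w)/4 + C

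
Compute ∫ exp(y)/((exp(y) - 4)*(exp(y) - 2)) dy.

Let u = e^y, du = e^y dy.
The integral becomes ∫ du/((u-4)(u-2)); decompose into partial fractions.

log(exp(y) - 4)/2 - log(exp(y) - 2)/2 + C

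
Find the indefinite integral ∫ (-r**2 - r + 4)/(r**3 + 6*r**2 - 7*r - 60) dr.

Factor the denominator: (r - 3)*(r + 4)*(r + 5).
Partial-fraction decomposition: -2/(r + 5) + 8/(7*(r + 4)) - 1/(7*(r - 3)).
Integrate each term: A/(r−a) contributes A·log|r−a|.

-log(r - 3)/7 + 8*log(r + 4)/7 - 2*log(r + 5) + C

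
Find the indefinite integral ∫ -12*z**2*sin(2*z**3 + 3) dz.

2*cos(2*z**3 + 3) + C

Let u = 2*z**3 + 3, so du = (6*z**2) dz.
Rewriting, the integral becomes -2·∫ sin(u) du = -2·-cos(u).
Substituting back, u = 2*z**3 + 3.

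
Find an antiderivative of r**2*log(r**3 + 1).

Let u = r**3 + 1, so du = (3*r**2) dr.
The integral becomes (1/3)·∫ log(u) du; integrate by parts with u′=log(u), dv′=du.

r**3*log(r**3 + 1)/3 - r**3/3 + log(r**3 + 1)/3 + C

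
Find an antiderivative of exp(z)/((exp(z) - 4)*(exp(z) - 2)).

log(exp(z) - 4)/2 - log(exp(z) - 2)/2 + C

Let u = e^z, du = e^z dz.
The integral becomes ∫ du/((u-2)(u-4)); decompose into partial fractions.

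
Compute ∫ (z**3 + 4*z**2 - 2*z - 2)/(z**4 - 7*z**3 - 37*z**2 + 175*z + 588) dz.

Factor the denominator: (z - 7)**2*(z + 3)*(z + 4).
Partial-fraction decomposition: -6/(121*(z + 4)) + 13/(100*(z + 3)) + 11127/(12100*(z - 7)) + 523/(110*(z - 7)**2).
Integrate each term; A/(z−a) gives A·log|z−a|; A/(z−a)² gives −A/(z−a).

11127*log(z - 7)/12100 + 13*log(z + 3)/100 - 6*log(z + 4)/121 - 523/(110*z - 770) + C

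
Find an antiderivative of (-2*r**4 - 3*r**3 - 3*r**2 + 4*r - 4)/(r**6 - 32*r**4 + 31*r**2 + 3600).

-421*log(r - 5)/765 + 37*log(r - 4)/90 - 97*log(r + 4)/450 + 487*log(r + 5)/1530 + 31*log(r**2 + 9)/1700 - 139*atan(r/3)/2550 + C

Factor the denominator: (r - 5)*(r - 4)*(r + 4)*(r + 5)*(r**2 + 9).
Partial-fraction decomposition: (31*r - 139)/(850*(r**2 + 9)) + 487/(1530*(r + 5)) - 97/(450*(r + 4)) + 37/(90*(r - 4)) - 421/(765*(r - 5)).
Integrate each term; A/(r−a) gives A·log|r−a|; the (Br+D)/(r²+p²) term gives a log and an atan.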